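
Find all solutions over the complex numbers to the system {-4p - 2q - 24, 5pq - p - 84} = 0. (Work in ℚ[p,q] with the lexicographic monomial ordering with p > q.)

{(-21/10, -39/5), (-4, -4)}

Compute a lex Gröbner basis by Buchberger's algorithm.
f_1 = -4p - 2q - 24, LT = p.
f_2 = 5pq - p - 84, LT = pq.

S(f_1,f_2): lcm = pq. S = ⅕p + ½q² + 6q + 84/5.
  leading term p: subtract (-1/20)·f_1 from ⅕p + ½q² + 6q + 84/5 → ½q² + 59/10q + 78/5
  leading term q²: no divisor's leading term divides it; move ½q² to the remainder.
  leading term q: no divisor's leading term divides it; move 59/10q to the remainder.
  leading term 1: no divisor's leading term divides it; move 78/5 to the remainder.
  remainder ½q² + 59/10q + 78/5 ≠ 0; add h_3 = ½q² + 59/10q + 78/5 to the basis.

The other S-polynomials (S(f_1,h_3), S(f_2,h_3)) all reduce to 0 modulo the current basis, so we have a Gröbner basis.
Inter-reduce: drop elements whose leading term is divisible by another's, tail-reduce, and make monic.
Reduced Gröbner basis: {p + ½q + 6, q² + 59/5q + 156/5}.

Elimination: the polynomial q² + 59/5q + 156/5 lies in the elimination ideal for q, so q ∈ {-39/5, -4}. For each such q, the remaining basis elements (now univariate) give the rest of the solution.
  q = -39/5: the earlier basis element becomes p + 21/10 = 0, giving p = -21/10 — point (-21/10, -39/5).
  q = -4: the earlier basis element becomes p + 4 = 0, giving p = -4 — point (-4, -4).
Check: every point annihilates each of the original generators.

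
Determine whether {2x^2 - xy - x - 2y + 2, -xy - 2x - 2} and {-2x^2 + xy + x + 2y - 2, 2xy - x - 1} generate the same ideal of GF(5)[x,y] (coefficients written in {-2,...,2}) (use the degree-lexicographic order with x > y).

Since reduced Gröbner bases are canonical representatives of ideals under a given ordering, it suffices to compute and compare them.
Buchberger on the first generating set:
f_1 = 2x^2 - xy - x - 2y + 2, LT = x^2.
f_2 = -xy - 2x - 2, LT = xy.

S(f_1,f_2): lcm = x^2y. S = 2xy^2 - 2x^2 + 2xy - y^2 - 2x + y.
  leading term xy^2: subtract (-2y)·f_2 from 2xy^2 - 2x^2 + 2xy - y^2 - 2x + y → -2x^2 - 2xy - y^2 - 2x + 2y
  leading term x^2: subtract (-1)·f_1 from -2x^2 - 2xy - y^2 - 2x + 2y → 2xy - y^2 + 2x + 2
  leading term xy: subtract (-2)·f_2 from 2xy - y^2 + 2x + 2 → -y^2 - 2x - 2
  leading term y^2: no divisor's leading term divides it; move -y^2 to the remainder.
  leading term x: no divisor's leading term divides it; move -2x to the remainder.
  leading term 1: no divisor's leading term divides it; move -2 to the remainder.
  remainder -y^2 - 2x - 2 ≠ 0; add g_3 = -y^2 - 2x - 2 to the basis.

S(f_1,g_3): leading monomials are coprime, so the S-polynomial reduces to 0 (Buchberger's first criterion).
S(f_2,g_3): lcm = xy^2. S = -2x^2 + 2xy - 2x + 2y.
  leading term x^2: subtract (-1)·f_1 from -2x^2 + 2xy - 2x + 2y → xy + 2x + 2
  leading term xy: subtract (-1)·f_2 from xy + 2x + 2 → 0
  remainder 0.

Every S-polynomial of the final basis reduces to 0, so we have a Gröbner basis.
Inter-reduce: drop elements whose leading term is divisible by another's, tail-reduce, and make monic.
Reduced Gröbner basis: {x^2 - 2x - y + 2, xy + 2x + 2, y^2 + 2x + 2}.

Buchberger on the second generating set:
h_1 = -2x^2 + xy + x + 2y - 2, LT = x^2.
h_2 = 2xy - x - 1, LT = xy.

S(h_1,h_2): lcm = x^2y. S = 2xy^2 - 2x^2 + 2xy - y^2 - 2x + y.
  leading term xy^2: subtract (y)·h_2 from 2xy^2 - 2x^2 + 2xy - y^2 - 2x + y → -2x^2 - 2xy - y^2 - 2x + 2y
  leading term x^2: subtract (1)·h_1 from -2x^2 - 2xy - y^2 - 2x + 2y → 2xy - y^2 + 2x + 2
  leading term xy: subtract (1)·h_2 from 2xy - y^2 + 2x + 2 → -y^2 - 2x - 2
  leading term y^2: no divisor's leading term divides it; move -y^2 to the remainder.
  leading term x: no divisor's leading term divides it; move -2x to the remainder.
  leading term 1: no divisor's leading term divides it; move -2 to the remainder.
  remainder -y^2 - 2x - 2 ≠ 0; add k_3 = -y^2 - 2x - 2 to the basis.

S(h_1,k_3): leading monomials are coprime, so the S-polynomial reduces to 0 (Buchberger's first criterion).
S(h_2,k_3): lcm = xy^2. S = -2x^2 + 2xy - 2x + 2y.
  leading term x^2: subtract (1)·h_1 from -2x^2 + 2xy - 2x + 2y → xy + 2x + 2
  leading term xy: subtract (-2)·h_2 from xy + 2x + 2 → 0
  remainder 0.

Every S-polynomial of the final basis reduces to 0, so we have a Gröbner basis.
Inter-reduce: drop elements whose leading term is divisible by another's, tail-reduce, and make monic.
Reduced Gröbner basis: {x^2 - 2x - y + 2, xy + 2x + 2, y^2 + 2x + 2}.

These coincide, so the ideals are equal.
The choice of monomial ordering does not affect the verdict — as long as both bases are computed under the same ordering, their equality decides ideal equality.

Yes, the ideals are equal.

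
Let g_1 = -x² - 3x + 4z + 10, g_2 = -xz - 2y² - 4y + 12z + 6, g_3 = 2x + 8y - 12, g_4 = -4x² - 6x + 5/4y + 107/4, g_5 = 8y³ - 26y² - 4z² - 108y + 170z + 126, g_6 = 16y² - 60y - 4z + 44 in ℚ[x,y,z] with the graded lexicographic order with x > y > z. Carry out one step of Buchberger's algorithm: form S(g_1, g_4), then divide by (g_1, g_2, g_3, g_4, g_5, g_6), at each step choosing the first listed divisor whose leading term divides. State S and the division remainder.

S(g_1, g_4) = 3/2x + 5/16y - 4z - 53/16; remainder on division = -91/16y - 4z + 91/16.

lcm(LM(g_1), LM(g_4)) = x².
S = (lcm/LT(g_1))·g_1 − (lcm/LT(g_4))·g_4 = 3/2x + 5/16y - 4z - 53/16.
Reduce S modulo (g_1, g_2, g_3, g_4, g_5, g_6) in that order:
  leading term x: subtract (¾)·g_3 from 3/2x + 5/16y - 4z - 53/16 → -91/16y - 4z + 91/16
  leading term y: no divisor's leading term divides it; move -91/16y to the remainder.
  leading term z: no divisor's leading term divides it; move -4z to the remainder.
  leading term 1: no divisor's leading term divides it; move 91/16 to the remainder.
The remainder -91/16y - 4z + 91/16 is nonzero, so it would be added as the next basis element.
An S-polynomial is built so that the two leading terms cancel; whether anything survives reduction is exactly the Gröbner-basis criterion.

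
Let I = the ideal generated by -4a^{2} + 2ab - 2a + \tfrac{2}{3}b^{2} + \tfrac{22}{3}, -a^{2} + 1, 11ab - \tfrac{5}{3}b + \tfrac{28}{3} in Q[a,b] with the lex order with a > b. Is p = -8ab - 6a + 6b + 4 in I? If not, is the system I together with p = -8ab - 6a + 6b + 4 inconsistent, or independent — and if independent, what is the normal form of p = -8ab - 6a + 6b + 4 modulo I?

-8ab - 6a + 6b + 4 lies in I (it reduces to 0).

First compute the reduced Gröbner basis of I by Buchberger's algorithm.
f_1 = -4a^{2} + 2ab - 2a + \tfrac{2}{3}b^{2} + \tfrac{22}{3}, LT = a^{2}.
f_2 = -a^{2} + 1, LT = a^{2}.
f_3 = 11ab - \tfrac{5}{3}b + \tfrac{28}{3}, LT = ab.

S(f_1,f_2): lcm = a^{2}. S = -\tfrac{1}{2}ab + \tfrac{1}{2}a - \tfrac{1}{6}b^{2} - \tfrac{5}{6}.
  leading term ab: subtract (-\tfrac{1}{22})·f_3 from -\tfrac{1}{2}ab + \tfrac{1}{2}a - \tfrac{1}{6}b^{2} - \tfrac{5}{6} → \tfrac{1}{2}a - \tfrac{1}{6}b^{2} - \tfrac{5}{66}b - \tfrac{9}{22}
  leading term a: no divisor's leading term divides it; move \tfrac{1}{2}a to the remainder.
  leading term b^{2}: no divisor's leading term divides it; move -\tfrac{1}{6}b^{2} to the remainder.
  leading term b: no divisor's leading term divides it; move -\tfrac{5}{66}b to the remainder.
  leading term 1: no divisor's leading term divides it; move -\tfrac{9}{22} to the remainder.
  remainder \tfrac{1}{2}a - \tfrac{1}{6}b^{2} - \tfrac{5}{66}b - \tfrac{9}{22} ≠ 0; add h_4 = \tfrac{1}{2}a - \tfrac{1}{6}b^{2} - \tfrac{5}{66}b - \tfrac{9}{22} to the basis.

S(f_1,f_3): lcm = a^{2}b. S = -\tfrac{1}{2}ab^{2} + \tfrac{43}{66}ab - \tfrac{28}{33}a - \tfrac{1}{6}b^{3} - \tfrac{11}{6}b.
  leading term ab^{2}: subtract (-\tfrac{1}{22}b)·f_3 from -\tfrac{1}{2}ab^{2} + \tfrac{43}{66}ab - \tfrac{28}{33}a - \tfrac{1}{6}b^{3} - \tfrac{11}{6}b → \tfrac{43}{66}ab - \tfrac{28}{33}a - \tfrac{1}{6}b^{3} - \tfrac{5}{66}b^{2} - \tfrac{31}{22}b
  leading term ab: subtract (\tfrac{43}{726})·f_3 from \tfrac{43}{66}ab - \tfrac{28}{33}a - \tfrac{1}{6}b^{3} - \tfrac{5}{66}b^{2} - \tfrac{31}{22}b → -\tfrac{28}{33}a - \tfrac{1}{6}b^{3} - \tfrac{5}{66}b^{2} - \tfrac{1427}{1089}b - \tfrac{602}{1089}
  leading term a: subtract (-\tfrac{56}{33})·h_4 from -\tfrac{28}{33}a - \tfrac{1}{6}b^{3} - \tfrac{5}{66}b^{2} - \tfrac{1427}{1089}b - \tfrac{602}{1089} → -\tfrac{1}{6}b^{3} - \tfrac{71}{198}b^{2} - \tfrac{1567}{1089}b - \tfrac{1358}{1089}
  leading term b^{3}: no divisor's leading term divides it; move -\tfrac{1}{6}b^{3} to the remainder.
  leading term b^{2}: no divisor's leading term divides it; move -\tfrac{71}{198}b^{2} to the remainder.
  leading term b: no divisor's leading term divides it; move -\tfrac{1567}{1089}b to the remainder.
  leading term 1: no divisor's leading term divides it; move -\tfrac{1358}{1089} to the remainder.
  remainder -\tfrac{1}{6}b^{3} - \tfrac{71}{198}b^{2} - \tfrac{1567}{1089}b - \tfrac{1358}{1089} ≠ 0; add h_5 = -\tfrac{1}{6}b^{3} - \tfrac{71}{198}b^{2} - \tfrac{1567}{1089}b - \tfrac{1358}{1089} to the basis.

S(f_2,f_3): lcm = a^{2}b. S = \tfrac{5}{33}ab - \tfrac{28}{33}a - b.
  leading term ab: subtract (\tfrac{5}{363})·f_3 from \tfrac{5}{33}ab - \tfrac{28}{33}a - b → -\tfrac{28}{33}a - \tfrac{1064}{1089}b - \tfrac{140}{1089}
  leading term a: subtract (-\tfrac{56}{33})·h_4 from -\tfrac{28}{33}a - \tfrac{1064}{1089}b - \tfrac{140}{1089} → -\tfrac{28}{99}b^{2} - \tfrac{1204}{1089}b - \tfrac{896}{1089}
  leading term b^{2}: no divisor's leading term divides it; move -\tfrac{28}{99}b^{2} to the remainder.
  leading term b: no divisor's leading term divides it; move -\tfrac{1204}{1089}b to the remainder.
  leading term 1: no divisor's leading term divides it; move -\tfrac{896}{1089} to the remainder.
  remainder -\tfrac{28}{99}b^{2} - \tfrac{1204}{1089}b - \tfrac{896}{1089} ≠ 0; add h_6 = -\tfrac{28}{99}b^{2} - \tfrac{1204}{1089}b - \tfrac{896}{1089} to the basis.

S(f_1,h_4): lcm = a^{2}. S = \tfrac{1}{3}ab^{2} - \tfrac{23}{66}ab + \tfrac{29}{22}a - \tfrac{1}{6}b^{2} - \tfrac{11}{6}.
  leading term ab^{2}: subtract (\tfrac{1}{33}b)·f_3 from \tfrac{1}{3}ab^{2} - \tfrac{23}{66}ab + \tfrac{29}{22}a - \tfrac{1}{6}b^{2} - \tfrac{11}{6} → -\tfrac{23}{66}ab + \tfrac{29}{22}a - \tfrac{23}{198}b^{2} - \tfrac{28}{99}b - \tfrac{11}{6}
  leading term ab: subtract (-\tfrac{23}{726})·f_3 from -\tfrac{23}{66}ab + \tfrac{29}{22}a - \tfrac{23}{198}b^{2} - \tfrac{28}{99}b - \tfrac{11}{6} → \tfrac{29}{22}a - \tfrac{23}{198}b^{2} - \tfrac{731}{2178}b - \tfrac{3349}{2178}
  leading term a: subtract (\tfrac{29}{11})·h_4 from \tfrac{29}{22}a - \tfrac{23}{198}b^{2} - \tfrac{731}{2178}b - \tfrac{3349}{2178} → \tfrac{32}{99}b^{2} - \tfrac{148}{1089}b - \tfrac{500}{1089}
  leading term b^{2}: subtract (-\tfrac{8}{7})·h_6 from \tfrac{32}{99}b^{2} - \tfrac{148}{1089}b - \tfrac{500}{1089} → -\tfrac{508}{363}b - \tfrac{508}{363}
  leading term b: no divisor's leading term divides it; move -\tfrac{508}{363}b to the remainder.
  leading term 1: no divisor's leading term divides it; move -\tfrac{508}{363} to the remainder.
  remainder -\tfrac{508}{363}b - \tfrac{508}{363} ≠ 0; add h_7 = -\tfrac{508}{363}b - \tfrac{508}{363} to the basis.

The other S-polynomials (S(f_2,h_4), S(f_3,h_4), S(f_1,h_5), S(f_2,h_5), S(f_3,h_5), S(h_4,h_5), S(f_1,h_6), S(f_2,h_6), S(f_3,h_6), S(h_4,h_6), S(h_5,h_6), S(f_1,h_7), S(f_2,h_7), S(f_3,h_7), S(h_4,h_7), S(h_5,h_7), S(h_6,h_7)) all reduce to 0 modulo the current basis, so we have a Gröbner basis.
Inter-reduce: drop elements whose leading term is divisible by another's, tail-reduce, and make monic.
Reduced Gröbner basis: {a - 1, b + 1}.
Label its elements g_1 = a - 1, g_2 = b + 1.

Reduce p = -8ab - 6a + 6b + 4 modulo G:
  leading term ab: subtract (-8b)·g_1 from -8ab - 6a + 6b + 4 → -6a - 2b + 4
  leading term a: subtract (-6)·g_1 from -6a - 2b + 4 → -2b - 2
  leading term b: subtract (-2)·g_2 from -2b - 2 → 0
  normal form = 0.
Since the normal form is 0, p ∈ I.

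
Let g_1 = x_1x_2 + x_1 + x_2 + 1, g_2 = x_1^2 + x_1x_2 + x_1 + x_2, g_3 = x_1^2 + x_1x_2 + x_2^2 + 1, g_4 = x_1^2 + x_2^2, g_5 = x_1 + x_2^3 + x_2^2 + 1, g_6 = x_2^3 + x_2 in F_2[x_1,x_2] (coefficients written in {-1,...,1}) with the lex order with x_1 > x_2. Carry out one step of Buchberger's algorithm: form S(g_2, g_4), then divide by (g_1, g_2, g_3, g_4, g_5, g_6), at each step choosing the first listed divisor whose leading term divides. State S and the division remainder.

lcm(LM(g_2), LM(g_4)) = x_1^2.
S = (lcm/LT(g_2))·g_2 − (lcm/LT(g_4))·g_4 = x_1x_2 + x_1 + x_2^2 + x_2.
Reduce S modulo (g_1, g_2, g_3, g_4, g_5, g_6) in that order:
  leading term x_1x_2: subtract (1)·g_1 from x_1x_2 + x_1 + x_2^2 + x_2 → x_2^2 + 1
  leading term x_2^2: no divisor's leading term divides it; move x_2^2 to the remainder.
  leading term 1: no divisor's leading term divides it; move 1 to the remainder.
The remainder x_2^2 + 1 is nonzero, so it would be added as the next basis element.

S(g_2, g_4) = x_1x_2 + x_1 + x_2^2 + x_2; remainder on division = x_2^2 + 1.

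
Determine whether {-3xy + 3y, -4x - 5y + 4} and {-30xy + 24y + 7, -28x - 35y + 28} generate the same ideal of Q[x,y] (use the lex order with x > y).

Since reduced Gröbner bases are canonical representatives of ideals under a given ordering, it suffices to compute and compare them.
Buchberger on the first generating set:
f_1 = -3xy + 3y, LT = xy.
f_2 = -4x - 5y + 4, LT = x.

S(f_1,f_2): lcm = xy. S = -5/4y^2.
  leading term y^2: no divisor's leading term divides it; move -5/4y^2 to the remainder.
  remainder -5/4y^2 ≠ 0; add g_3 = -5/4y^2 to the basis.

The other S-polynomials (S(f_1,g_3), S(f_2,g_3)) all reduce to 0 modulo the current basis, so we have a Gröbner basis.
Inter-reduce: drop elements whose leading term is divisible by another's, tail-reduce, and make monic.
Reduced Gröbner basis: {x + 5/4y - 1, y^2}.

Buchberger on the second generating set:
h_1 = -30xy + 24y + 7, LT = xy.
h_2 = -28x - 35y + 28, LT = x.

S(h_1,h_2): lcm = xy. S = -5/4y^2 + 1/5y - 7/30.
  leading term y^2: no divisor's leading term divides it; move -5/4y^2 to the remainder.
  leading term y: no divisor's leading term divides it; move 1/5y to the remainder.
  leading term 1: no divisor's leading term divides it; move -7/30 to the remainder.
  remainder -5/4y^2 + 1/5y - 7/30 ≠ 0; add k_3 = -5/4y^2 + 1/5y - 7/30 to the basis.

The other S-polynomials (S(h_1,k_3), S(h_2,k_3)) all reduce to 0 modulo the current basis, so we have a Gröbner basis.
Inter-reduce: drop elements whose leading term is divisible by another's, tail-reduce, and make monic.
Reduced Gröbner basis: {x + 5/4y - 1, y^2 - 4/25y + 14/75}.

The bases are distinct; the ideals are different.
The choice of monomial ordering does not affect the verdict — as long as both bases are computed under the same ordering, their equality decides ideal equality.

No, the ideals differ.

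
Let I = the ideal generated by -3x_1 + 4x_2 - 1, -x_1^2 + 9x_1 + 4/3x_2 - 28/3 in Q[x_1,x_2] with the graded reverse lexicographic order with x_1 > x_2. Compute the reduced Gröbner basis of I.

G = {x_2^2 - 8x_2 + 7, x_1 - 4/3x_2 + 1/3}

Buchberger's algorithm terminates because the ascending chain of leading-term ideals stabilizes.

f_1 = -3x_1 + 4x_2 - 1, LT = x_1.
f_2 = -x_1^2 + 9x_1 + 4/3x_2 - 28/3, LT = x_1^2.

S(f_1,f_2): lcm = x_1^2. S = -4/3x_1x_2 + 28/3x_1 + 4/3x_2 - 28/3.
  reduce S modulo (f_1, f_2):
  remainder -16/9x_2^2 + 128/9x_2 - 112/9 ≠ 0; add g_3 = -16/9x_2^2 + 128/9x_2 - 112/9 to the basis.

The other S-polynomials (S(f_1,g_3), S(f_2,g_3)) all reduce to 0 modulo the current basis, so we have a Gröbner basis.
Inter-reduce: drop elements whose leading term is divisible by another's, tail-reduce, and make monic.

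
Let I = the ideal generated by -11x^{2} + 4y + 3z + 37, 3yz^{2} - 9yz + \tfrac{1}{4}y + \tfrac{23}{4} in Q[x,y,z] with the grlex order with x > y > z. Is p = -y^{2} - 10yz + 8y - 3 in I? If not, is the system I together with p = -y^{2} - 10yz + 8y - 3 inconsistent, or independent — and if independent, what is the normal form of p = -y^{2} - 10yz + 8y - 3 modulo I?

-y^{2} - 10yz + 8y - 3 is independent of I; its normal form modulo I is -y^{2} - 10yz + 8y - 3.

First compute the reduced Gröbner basis of I by Buchberger's algorithm.
f_1 = -11x^{2} + 4y + 3z + 37, LT = x^{2}.
f_2 = 3yz^{2} - 9yz + \tfrac{1}{4}y + \tfrac{23}{4}, LT = yz^{2}.

The S-polynomials (S(f_1,f_2)) all reduce to 0 modulo the current basis, so we have a Gröbner basis.
Inter-reduce: drop elements whose leading term is divisible by another's, tail-reduce, and make monic.
Reduced Gröbner basis: {yz^{2} - 3yz + \tfrac{1}{12}y + \tfrac{23}{12}, x^{2} - \tfrac{4}{11}y - \tfrac{3}{11}z - \tfrac{37}{11}}.
Label its elements g_1 = yz^{2} - 3yz + \tfrac{1}{12}y + \tfrac{23}{12}, g_2 = x^{2} - \tfrac{4}{11}y - \tfrac{3}{11}z - \tfrac{37}{11}.

Reduce p = -y^{2} - 10yz + 8y - 3 modulo G:
  leading term y^{2}: no divisor's leading term divides it; move -y^{2} to the remainder.
  leading term yz: no divisor's leading term divides it; move -10yz to the remainder.
  leading term y: no divisor's leading term divides it; move 8y to the remainder.
  leading term 1: no divisor's leading term divides it; move -3 to the remainder.
  normal form = -y^{2} - 10yz + 8y - 3.
The normal form is nonzero, so p ∉ I. Since p minus its normal form lies in I, I + (p) = I + (r) where r = -y^{2} - 10yz + 8y - 3; decide whether this ideal is the whole ring.
Run Buchberger on G together with r (pairs among the g_i already reduce to 0 since G is a Gröbner basis):
g_1 = yz^{2} - 3yz + \tfrac{1}{12}y + \tfrac{23}{12}, LT = yz^{2}.
g_2 = x^{2} - \tfrac{4}{11}y - \tfrac{3}{11}z - \tfrac{37}{11}, LT = x^{2}.
r = -y^{2} - 10yz + 8y - 3, LT = y^{2}.

S(g_1,r): lcm = y^{2}z^{2}. S = -10yz^{3} - 3y^{2}z + 8yz^{2} + \tfrac{1}{12}y^{2} - 3z^{2} + \tfrac{23}{12}y.
  reduce S modulo (g_1, g_2, r):
  remainder -3z^{2} + \tfrac{23}{12}y + \tfrac{169}{6}z - \tfrac{187}{12} ≠ 0; add m_4 = -3z^{2} + \tfrac{23}{12}y + \tfrac{169}{6}z - \tfrac{187}{12} to the basis.

The other S-polynomials (S(g_1,g_2), S(g_2,r), S(g_1,m_4), S(g_2,m_4), S(r,m_4)) all reduce to 0 modulo the current basis, so we have a Gröbner basis.
Inter-reduce: drop elements whose leading term is divisible by another's, tail-reduce, and make monic.
Reduced Gröbner basis: {x^{2} - \tfrac{4}{11}y - \tfrac{3}{11}z - \tfrac{37}{11}, y^{2} + 10yz - 8y + 3, z^{2} - \tfrac{23}{36}y - \tfrac{169}{18}z + \tfrac{187}{36}}.
The reduced Gröbner basis of I + (p) is {x^{2} - \tfrac{4}{11}y - \tfrac{3}{11}z - \tfrac{37}{11}, y^{2} + 10yz - 8y + 3, z^{2} - \tfrac{23}{36}y - \tfrac{169}{18}z + \tfrac{187}{36}} ≠ {1}, a proper ideal, so the enlarged system stays consistent: p is independent of I, with normal form -y^{2} - 10yz + 8y - 3.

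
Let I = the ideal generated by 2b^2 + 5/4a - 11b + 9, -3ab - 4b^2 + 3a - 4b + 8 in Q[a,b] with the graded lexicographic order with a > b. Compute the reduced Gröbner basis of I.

f_1 = 2b^2 + 5/4a - 11b + 9, LT = b^2.
f_2 = -3ab - 4b^2 + 3a - 4b + 8, LT = ab.

S(f_1,f_2): lcm = ab^2. S = -4/3b^3 + 5/8a^2 - 9/2ab - 4/3b^2 + 9/2a + 8/3b.
  reduce S modulo (f_1, f_2):
  remainder 5/8a^2 + 115/36a - 65/9b + 65/9 ≠ 0; add g_3 = 5/8a^2 + 115/36a - 65/9b + 65/9 to the basis.

The other S-polynomials (S(f_1,g_3), S(f_2,g_3)) all reduce to 0 modulo the current basis, so we have a Gröbner basis.

G = {a^2 + 46/9a - 104/9b + 104/9, ab - 11/6a + 26/3b - 26/3, b^2 + 5/8a - 11/2b + 9/2}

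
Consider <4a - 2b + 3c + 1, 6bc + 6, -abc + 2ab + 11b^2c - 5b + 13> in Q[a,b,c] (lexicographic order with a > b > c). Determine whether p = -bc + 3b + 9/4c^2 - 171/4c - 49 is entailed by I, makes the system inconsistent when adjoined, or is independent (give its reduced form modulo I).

-bc + 3b + 9/4c^2 - 171/4c - 49 lies in I (it reduces to 0).

First compute the reduced Gröbner basis of I by Buchberger's algorithm.
f_1 = 4a - 2b + 3c + 1, LT = a.
f_2 = 6bc + 6, LT = bc.
f_3 = -abc + 2ab + 11b^2c - 5b + 13, LT = abc.

S(f_1,f_3): lcm = abc. S = 2ab + 21/2b^2c + 3/4bc^2 + 1/4bc - 5b + 13.
  leading term ab: subtract (1/2b)·f_1 from 2ab + 21/2b^2c + 3/4bc^2 + 1/4bc - 5b + 13 → 21/2b^2c + b^2 + 3/4bc^2 - 5/4bc - 11/2b + 13
  leading term b^2c: subtract (7/4b)·f_2 from 21/2b^2c + b^2 + 3/4bc^2 - 5/4bc - 11/2b + 13 → b^2 + 3/4bc^2 - 5/4bc - 16b + 13
  leading term b^2: no divisor's leading term divides it; move b^2 to the remainder.
  leading term bc^2: subtract (1/8c)·f_2 from 3/4bc^2 - 5/4bc - 16b + 13 → -5/4bc - 16b - 3/4c + 13
  leading term bc: subtract (-5/24)·f_2 from -5/4bc - 16b - 3/4c + 13 → -16b - 3/4c + 57/4
  leading term b: no divisor's leading term divides it; move -16b to the remainder.
  leading term c: no divisor's leading term divides it; move -3/4c to the remainder.
  leading term 1: no divisor's leading term divides it; move 57/4 to the remainder.
  remainder b^2 - 16b - 3/4c + 57/4 ≠ 0; add h_4 = b^2 - 16b - 3/4c + 57/4 to the basis.

S(f_2,h_4): lcm = b^2c. S = 16bc + b + 3/4c^2 - 57/4c.
  leading term bc: subtract (8/3)·f_2 from 16bc + b + 3/4c^2 - 57/4c → b + 3/4c^2 - 57/4c - 16
  leading term b: no divisor's leading term divides it; move b to the remainder.
  leading term c^2: no divisor's leading term divides it; move 3/4c^2 to the remainder.
  leading term c: no divisor's leading term divides it; move -57/4c to the remainder.
  leading term 1: no divisor's leading term divides it; move -16 to the remainder.
  remainder b + 3/4c^2 - 57/4c - 16 ≠ 0; add h_5 = b + 3/4c^2 - 57/4c - 16 to the basis.

S(f_3,h_4): lcm = ab^2c. S = -2ab^2 + 16abc + 3/4ac^2 - 57/4ac - 11b^3c + 5b^2 - 13b.
  leading term ab^2: subtract (-1/2b^2)·f_1 from -2ab^2 + 16abc + 3/4ac^2 - 57/4ac - 11b^3c + 5b^2 - 13b → 16abc + 3/4ac^2 - 57/4ac - 11b^3c - b^3 + 3/2b^2c + 11/2b^2 - 13b
  leading term abc: subtract (4bc)·f_1 from 16abc + 3/4ac^2 - 57/4ac - 11b^3c - b^3 + 3/2b^2c + 11/2b^2 - 13b → 3/4ac^2 - 57/4ac - 11b^3c - b^3 + 19/2b^2c + 11/2b^2 - 12bc^2 - 4bc - 13b
  leading term ac^2: subtract (3/16c^2)·f_1 from 3/4ac^2 - 57/4ac - 11b^3c - b^3 + 19/2b^2c + 11/2b^2 - 12bc^2 - 4bc - 13b → -57/4ac - 11b^3c - b^3 + 19/2b^2c + 11/2b^2 - 93/8bc^2 - 4bc - 13b - 9/16c^3 - 3/16c^2
  leading term ac: subtract (-57/16c)·f_1 from -57/4ac - 11b^3c - b^3 + 19/2b^2c + 11/2b^2 - 93/8bc^2 - 4bc - 13b - 9/16c^3 - 3/16c^2 → -11b^3c - b^3 + 19/2b^2c + 11/2b^2 - 93/8bc^2 - 89/8bc - 13b - 9/16c^3 + 21/2c^2 + 57/16c
  leading term b^3c: subtract (-11/6b^2)·f_2 from -11b^3c - b^3 + 19/2b^2c + 11/2b^2 - 93/8bc^2 - 89/8bc - 13b - 9/16c^3 + 21/2c^2 + 57/16c → -b^3 + 19/2b^2c + 33/2b^2 - 93/8bc^2 - 89/8bc - 13b - 9/16c^3 + 21/2c^2 + 57/16c
  leading term b^3: subtract (-b)·h_4 from -b^3 + 19/2b^2c + 33/2b^2 - 93/8bc^2 - 89/8bc - 13b - 9/16c^3 + 21/2c^2 + 57/16c → 19/2b^2c + 1/2b^2 - 93/8bc^2 - 95/8bc + 5/4b - 9/16c^3 + 21/2c^2 + 57/16c
  leading term b^2c: subtract (19/12b)·f_2 from 19/2b^2c + 1/2b^2 - 93/8bc^2 - 95/8bc + 5/4b - 9/16c^3 + 21/2c^2 + 57/16c → 1/2b^2 - 93/8bc^2 - 95/8bc - 33/4b - 9/16c^3 + 21/2c^2 + 57/16c
  leading term b^2: subtract (1/2)·h_4 from 1/2b^2 - 93/8bc^2 - 95/8bc - 33/4b - 9/16c^3 + 21/2c^2 + 57/16c → -93/8bc^2 - 95/8bc - 1/4b - 9/16c^3 + 21/2c^2 + 63/16c - 57/8
  leading term bc^2: subtract (-31/16c)·f_2 from -93/8bc^2 - 95/8bc - 1/4b - 9/16c^3 + 21/2c^2 + 63/16c - 57/8 → -95/8bc - 1/4b - 9/16c^3 + 21/2c^2 + 249/16c - 57/8
  leading term bc: subtract (-95/48)·f_2 from -95/8bc - 1/4b - 9/16c^3 + 21/2c^2 + 249/16c - 57/8 → -1/4b - 9/16c^3 + 21/2c^2 + 249/16c + 19/4
  leading term b: subtract (-1/4)·h_5 from -1/4b - 9/16c^3 + 21/2c^2 + 249/16c + 19/4 → -9/16c^3 + 171/16c^2 + 12c + 3/4
  leading term c^3: no divisor's leading term divides it; move -9/16c^3 to the remainder.
  leading term c^2: no divisor's leading term divides it; move 171/16c^2 to the remainder.
  leading term c: no divisor's leading term divides it; move 12c to the remainder.
  leading term 1: no divisor's leading term divides it; move 3/4 to the remainder.
  remainder -9/16c^3 + 171/16c^2 + 12c + 3/4 ≠ 0; add h_6 = -9/16c^3 + 171/16c^2 + 12c + 3/4 to the basis.

The other S-polynomials (S(f_1,f_2), S(f_2,f_3), S(f_1,h_4), S(f_1,h_5), S(f_2,h_5), S(f_3,h_5), S(h_4,h_5), S(f_1,h_6), S(f_2,h_6), S(f_3,h_6), S(h_4,h_6), S(h_5,h_6)) all reduce to 0 modulo the current basis, so we have a Gröbner basis.
Inter-reduce: drop elements whose leading term is divisible by another's, tail-reduce, and make monic.
Reduced Gröbner basis: {a + 3/8c^2 - 51/8c - 31/4, b + 3/4c^2 - 57/4c - 16, c^3 - 19c^2 - 64/3c - 4/3}.
Label its elements g_1 = a + 3/8c^2 - 51/8c - 31/4, g_2 = b + 3/4c^2 - 57/4c - 16, g_3 = c^3 - 19c^2 - 64/3c - 4/3.

Reduce p = -bc + 3b + 9/4c^2 - 171/4c - 49 modulo G:
  leading term bc: subtract (-c)·g_2 from -bc + 3b + 9/4c^2 - 171/4c - 49 → 3b + 3/4c^3 - 12c^2 - 235/4c - 49
  leading term b: subtract (3)·g_2 from 3b + 3/4c^3 - 12c^2 - 235/4c - 49 → 3/4c^3 - 57/4c^2 - 16c - 1
  leading term c^3: subtract (3/4)·g_3 from 3/4c^3 - 57/4c^2 - 16c - 1 → 0
  normal form = 0.
Since the normal form is 0, p ∈ I.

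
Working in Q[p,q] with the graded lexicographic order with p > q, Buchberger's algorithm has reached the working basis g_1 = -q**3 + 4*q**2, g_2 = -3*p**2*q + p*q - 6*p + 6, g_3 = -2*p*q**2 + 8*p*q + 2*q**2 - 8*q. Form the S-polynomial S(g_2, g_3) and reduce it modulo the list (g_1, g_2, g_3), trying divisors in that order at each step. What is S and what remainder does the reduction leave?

S(g_2, g_3) = 4*p**2*q + 2/3*p*q**2 - 2*p*q - 2*q; remainder on division = 2*p*q + 2/3*q**2 - 8*p - 14/3*q + 8.

lcm(LM(g_2), LM(g_3)) = p**2*q**2.
S = (lcm/LT(g_2))·g_2 − (lcm/LT(g_3))·g_3 = 4*p**2*q + 2/3*p*q**2 - 2*p*q - 2*q.
Reduce S modulo (g_1, g_2, g_3) in that order:
  leading term p**2*q: subtract (-4/3)·g_2 from 4*p**2*q + 2/3*p*q**2 - 2*p*q - 2*q → 2/3*p*q**2 - 2/3*p*q - 8*p - 2*q + 8
  leading term p*q**2: subtract (-1/3)·g_3 from 2/3*p*q**2 - 2/3*p*q - 8*p - 2*q + 8 → 2*p*q + 2/3*q**2 - 8*p - 14/3*q + 8
  leading term p*q: no divisor's leading term divides it; move 2*p*q to the remainder.
  leading term q**2: no divisor's leading term divides it; move 2/3*q**2 to the remainder.
  leading term p: no divisor's leading term divides it; move -8*p to the remainder.
  leading term q: no divisor's leading term divides it; move -14/3*q to the remainder.
  leading term 1: no divisor's leading term divides it; move 8 to the remainder.
The remainder 2*p*q + 2/3*q**2 - 8*p - 14/3*q + 8 is nonzero, so it would be added as the next basis element.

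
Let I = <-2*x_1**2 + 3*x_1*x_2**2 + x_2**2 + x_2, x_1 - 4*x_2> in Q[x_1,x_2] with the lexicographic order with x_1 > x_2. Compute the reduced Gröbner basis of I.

f_1 = -2*x_1**2 + 3*x_1*x_2**2 + x_2**2 + x_2, LT = x_1**2.
f_2 = x_1 - 4*x_2, LT = x_1.

S(f_1,f_2): lcm = x_1**2. S = -3/2*x_1*x_2**2 + 4*x_1*x_2 - 1/2*x_2**2 - 1/2*x_2.
  leading term x_1*x_2**2: subtract (-3/2*x_2**2)·f_2 from -3/2*x_1*x_2**2 + 4*x_1*x_2 - 1/2*x_2**2 - 1/2*x_2 → 4*x_1*x_2 - 6*x_2**3 - 1/2*x_2**2 - 1/2*x_2
  leading term x_1*x_2: subtract (4*x_2)·f_2 from 4*x_1*x_2 - 6*x_2**3 - 1/2*x_2**2 - 1/2*x_2 → -6*x_2**3 + 31/2*x_2**2 - 1/2*x_2
  leading term x_2**3: no divisor's leading term divides it; move -6*x_2**3 to the remainder.
  leading term x_2**2: no divisor's leading term divides it; move 31/2*x_2**2 to the remainder.
  leading term x_2: no divisor's leading term divides it; move -1/2*x_2 to the remainder.
  remainder -6*x_2**3 + 31/2*x_2**2 - 1/2*x_2 ≠ 0; add g_3 = -6*x_2**3 + 31/2*x_2**2 - 1/2*x_2 to the basis.

The other S-polynomials (S(f_1,g_3), S(f_2,g_3)) all reduce to 0 modulo the current basis, so we have a Gröbner basis.
Inter-reduce: drop elements whose leading term is divisible by another's, tail-reduce, and make monic.

G = {x_1 - 4*x_2, x_2**3 - 31/12*x_2**2 + 1/12*x_2}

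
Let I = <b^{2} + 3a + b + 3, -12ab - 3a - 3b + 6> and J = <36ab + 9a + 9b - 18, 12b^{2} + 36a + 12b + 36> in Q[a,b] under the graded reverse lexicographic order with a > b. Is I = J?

Equality of ideals is decidable: compute both reduced Gröbner bases (unique for the ordering) and check whether they agree.
Buchberger on the first generating set:
f_1 = b^{2} + 3a + b + 3, LT = b^{2}.
f_2 = -12ab - 3a - 3b + 6, LT = ab.

S(f_1,f_2): lcm = ab^{2}. S = 3a^{2} + \tfrac{3}{4}ab - \tfrac{1}{4}b^{2} + 3a + \tfrac{1}{2}b.
  leading term a^{2}: no divisor's leading term divides it; move 3a^{2} to the remainder.
  leading term ab: subtract (-\tfrac{1}{16})·f_2 from \tfrac{3}{4}ab - \tfrac{1}{4}b^{2} + 3a + \tfrac{1}{2}b → -\tfrac{1}{4}b^{2} + \tfrac{45}{16}a + \tfrac{5}{16}b + \tfrac{3}{8}
  leading term b^{2}: subtract (-\tfrac{1}{4})·f_1 from -\tfrac{1}{4}b^{2} + \tfrac{45}{16}a + \tfrac{5}{16}b + \tfrac{3}{8} → \tfrac{57}{16}a + \tfrac{9}{16}b + \tfrac{9}{8}
  leading term a: no divisor's leading term divides it; move \tfrac{57}{16}a to the remainder.
  leading term b: no divisor's leading term divides it; move \tfrac{9}{16}b to the remainder.
  leading term 1: no divisor's leading term divides it; move \tfrac{9}{8} to the remainder.
  remainder 3a^{2} + \tfrac{57}{16}a + \tfrac{9}{16}b + \tfrac{9}{8} ≠ 0; add g_3 = 3a^{2} + \tfrac{57}{16}a + \tfrac{9}{16}b + \tfrac{9}{8} to the basis.

The other S-polynomials (S(f_1,g_3), S(f_2,g_3)) all reduce to 0 modulo the current basis, so we have a Gröbner basis.
Inter-reduce: drop elements whose leading term is divisible by another's, tail-reduce, and make monic.
Reduced Gröbner basis: {a^{2} + \tfrac{19}{16}a + \tfrac{3}{16}b + \tfrac{3}{8}, ab + \tfrac{1}{4}a + \tfrac{1}{4}b - \tfrac{1}{2}, b^{2} + 3a + b + 3}.

Buchberger on the second generating set:
h_1 = 36ab + 9a + 9b - 18, LT = ab.
h_2 = 12b^{2} + 36a + 12b + 36, LT = b^{2}.

S(h_1,h_2): lcm = ab^{2}. S = -3a^{2} - \tfrac{3}{4}ab + \tfrac{1}{4}b^{2} - 3a - \tfrac{1}{2}b.
  leading term a^{2}: no divisor's leading term divides it; move -3a^{2} to the remainder.
  leading term ab: subtract (-\tfrac{1}{48})·h_1 from -\tfrac{3}{4}ab + \tfrac{1}{4}b^{2} - 3a - \tfrac{1}{2}b → \tfrac{1}{4}b^{2} - \tfrac{45}{16}a - \tfrac{5}{16}b - \tfrac{3}{8}
  leading term b^{2}: subtract (\tfrac{1}{48})·h_2 from \tfrac{1}{4}b^{2} - \tfrac{45}{16}a - \tfrac{5}{16}b - \tfrac{3}{8} → -\tfrac{57}{16}a - \tfrac{9}{16}b - \tfrac{9}{8}
  leading term a: no divisor's leading term divides it; move -\tfrac{57}{16}a to the remainder.
  leading term b: no divisor's leading term divides it; move -\tfrac{9}{16}b to the remainder.
  leading term 1: no divisor's leading term divides it; move -\tfrac{9}{8} to the remainder.
  remainder -3a^{2} - \tfrac{57}{16}a - \tfrac{9}{16}b - \tfrac{9}{8} ≠ 0; add k_3 = -3a^{2} - \tfrac{57}{16}a - \tfrac{9}{16}b - \tfrac{9}{8} to the basis.

The other S-polynomials (S(h_1,k_3), S(h_2,k_3)) all reduce to 0 modulo the current basis, so we have a Gröbner basis.
Inter-reduce: drop elements whose leading term is divisible by another's, tail-reduce, and make monic.
Reduced Gröbner basis: {a^{2} + \tfrac{19}{16}a + \tfrac{3}{16}b + \tfrac{3}{8}, ab + \tfrac{1}{4}a + \tfrac{1}{4}b - \tfrac{1}{2}, b^{2} + 3a + b + 3}.

Same reduced basis, so the two generating sets span the same ideal.

Yes, the ideals are equal.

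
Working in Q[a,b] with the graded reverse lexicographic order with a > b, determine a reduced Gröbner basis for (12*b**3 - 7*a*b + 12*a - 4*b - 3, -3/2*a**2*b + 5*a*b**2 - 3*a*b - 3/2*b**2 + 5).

f_1 = 12*b**3 - 7*a*b + 12*a - 4*b - 3, LT = b**3.
f_2 = -3/2*a**2*b + 5*a*b**2 - 3*a*b - 3/2*b**2 + 5, LT = a**2*b.

S(f_1,f_2): lcm = a**2*b**3. S = 10/3*a*b**4 - 7/12*a**3*b - 2*a*b**3 - b**4 + a**3 - 1/3*a**2*b - 1/4*a**2 + 10/3*b**2.
  leading term a*b**4: subtract (5/18*a*b)·f_1 from 10/3*a*b**4 - 7/12*a**3*b - 2*a*b**3 - b**4 + a**3 - 1/3*a**2*b - 1/4*a**2 + 10/3*b**2 → -7/12*a**3*b + 35/18*a**2*b**2 - 2*a*b**3 - b**4 + a**3 - 11/3*a**2*b + 10/9*a*b**2 - 1/4*a**2 + 5/6*a*b + 10/3*b**2
  leading term a**3*b: subtract (7/18*a)·f_2 from -7/12*a**3*b + 35/18*a**2*b**2 - 2*a*b**3 - b**4 + a**3 - 11/3*a**2*b + 10/9*a*b**2 - 1/4*a**2 + 5/6*a*b + 10/3*b**2 → -2*a*b**3 - b**4 + a**3 - 5/2*a**2*b + 61/36*a*b**2 - 1/4*a**2 + 5/6*a*b + 10/3*b**2 - 35/18*a
  leading term a*b**3: subtract (-1/6*a)·f_1 from -2*a*b**3 - b**4 + a**3 - 5/2*a**2*b + 61/36*a*b**2 - 1/4*a**2 + 5/6*a*b + 10/3*b**2 - 35/18*a → -b**4 + a**3 - 11/3*a**2*b + 61/36*a*b**2 + 7/4*a**2 + 1/6*a*b + 10/3*b**2 - 22/9*a
  leading term b**4: subtract (-1/12*b)·f_1 from -b**4 + a**3 - 11/3*a**2*b + 61/36*a*b**2 + 7/4*a**2 + 1/6*a*b + 10/3*b**2 - 22/9*a → a**3 - 11/3*a**2*b + 10/9*a*b**2 + 7/4*a**2 + 7/6*a*b + 3*b**2 - 22/9*a - 1/4*b
  leading term a**3: no divisor's leading term divides it; move a**3 to the remainder.
  leading term a**2*b: subtract (22/9)·f_2 from -11/3*a**2*b + 10/9*a*b**2 + 7/4*a**2 + 7/6*a*b + 3*b**2 - 22/9*a - 1/4*b → -100/9*a*b**2 + 7/4*a**2 + 17/2*a*b + 20/3*b**2 - 22/9*a - 1/4*b - 110/9
  leading term a*b**2: no divisor's leading term divides it; move -100/9*a*b**2 to the remainder.
  leading term a**2: no divisor's leading term divides it; move 7/4*a**2 to the remainder.
  leading term a*b: no divisor's leading term divides it; move 17/2*a*b to the remainder.
  leading term b**2: no divisor's leading term divides it; move 20/3*b**2 to the remainder.
  leading term a: no divisor's leading term divides it; move -22/9*a to the remainder.
  leading term b: no divisor's leading term divides it; move -1/4*b to the remainder.
  leading term 1: no divisor's leading term divides it; move -110/9 to the remainder.
  remainder a**3 - 100/9*a*b**2 + 7/4*a**2 + 17/2*a*b + 20/3*b**2 - 22/9*a - 1/4*b - 110/9 ≠ 0; add g_3 = a**3 - 100/9*a*b**2 + 7/4*a**2 + 17/2*a*b + 20/3*b**2 - 22/9*a - 1/4*b - 110/9 to the basis.

The other S-polynomials (S(f_1,g_3), S(f_2,g_3)) all reduce to 0 modulo the current basis, so we have a Gröbner basis.

G = {a**3 - 100/9*a*b**2 + 7/4*a**2 + 17/2*a*b + 20/3*b**2 - 22/9*a - 1/4*b - 110/9, a**2*b - 10/3*a*b**2 + 2*a*b + b**2 - 10/3, b**3 - 7/12*a*b + a - 1/3*b - 1/4}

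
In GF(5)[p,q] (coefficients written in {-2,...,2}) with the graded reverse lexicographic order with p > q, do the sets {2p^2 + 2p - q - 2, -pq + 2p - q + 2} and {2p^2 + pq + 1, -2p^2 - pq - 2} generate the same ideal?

No, the ideals differ.

Equality of ideals is decidable: compute both reduced Gröbner bases (unique for the ordering) and check whether they agree.
Buchberger on the first generating set:
f_1 = 2p^2 + 2p - q - 2, LT = p^2.
f_2 = -pq + 2p - q + 2, LT = pq.

S(f_1,f_2): lcm = p^2q. S = 2p^2 + 2q^2 + 2p - q.
  leading term p^2: subtract (1)·f_1 from 2p^2 + 2q^2 + 2p - q → 2q^2 + 2
  leading term q^2: no divisor's leading term divides it; move 2q^2 to the remainder.
  leading term 1: no divisor's leading term divides it; move 2 to the remainder.
  remainder 2q^2 + 2 ≠ 0; add g_3 = 2q^2 + 2 to the basis.

The other S-polynomials (S(f_1,g_3), S(f_2,g_3)) all reduce to 0 modulo the current basis, so we have a Gröbner basis.
Inter-reduce: drop elements whose leading term is divisible by another's, tail-reduce, and make monic.
Reduced Gröbner basis: {p^2 + p + 2q - 1, pq - 2p + q - 2, q^2 + 1}.

Buchberger on the second generating set:
h_1 = 2p^2 + pq + 1, LT = p^2.
h_2 = -2p^2 - pq - 2, LT = p^2.

S(h_1,h_2): lcm = p^2. S = 2.
  leading term 1: no divisor's leading term divides it; move 2 to the remainder.
  remainder 2 ≠ 0; add k_3 = 2 to the basis.

The other S-polynomials (S(h_1,k_3), S(h_2,k_3)) all reduce to 0 modulo the current basis, so we have a Gröbner basis.
Inter-reduce: drop elements whose leading term is divisible by another's, tail-reduce, and make monic.
Reduced Gröbner basis: {1}.

Since the reduced bases disagree, the two ideals are not the same.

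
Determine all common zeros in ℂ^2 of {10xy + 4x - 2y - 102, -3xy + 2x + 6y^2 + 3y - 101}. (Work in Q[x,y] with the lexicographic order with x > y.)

Compute a lex Gröbner basis by Buchberger's algorithm.
f_1 = 10xy + 4x - 2y - 102, LT = xy.
f_2 = -3xy + 2x + 6y^2 + 3y - 101, LT = xy.

S(f_1,f_2): lcm = xy. S = 16/15x + 2y^2 + 4/5y - 658/15.
  leading term x: no divisor's leading term divides it; move 16/15x to the remainder.
  leading term y^2: no divisor's leading term divides it; move 2y^2 to the remainder.
  leading term y: no divisor's leading term divides it; move 4/5y to the remainder.
  leading term 1: no divisor's leading term divides it; move -658/15 to the remainder.
  remainder 16/15x + 2y^2 + 4/5y - 658/15 ≠ 0; add h_3 = 16/15x + 2y^2 + 4/5y - 658/15 to the basis.

S(f_1,h_3): lcm = xy. S = 2/5x - 15/8y^3 - 3/4y^2 + 1637/40y - 51/5.
  leading term x: subtract (3/8)·h_3 from 2/5x - 15/8y^3 - 3/4y^2 + 1637/40y - 51/5 → -15/8y^3 - 3/2y^2 + 325/8y + 25/4
  leading term y^3: no divisor's leading term divides it; move -15/8y^3 to the remainder.
  leading term y^2: no divisor's leading term divides it; move -3/2y^2 to the remainder.
  leading term y: no divisor's leading term divides it; move 325/8y to the remainder.
  leading term 1: no divisor's leading term divides it; move 25/4 to the remainder.
  remainder -15/8y^3 - 3/2y^2 + 325/8y + 25/4 ≠ 0; add h_4 = -15/8y^3 - 3/2y^2 + 325/8y + 25/4 to the basis.

S(f_2,h_3): lcm = xy. S = -2/3x - 15/8y^3 - 11/4y^2 + 321/8y + 101/3.
  leading term x: subtract (-5/8)·h_3 from -2/3x - 15/8y^3 - 11/4y^2 + 321/8y + 101/3 → -15/8y^3 - 3/2y^2 + 325/8y + 25/4
  leading term y^3: subtract (1)·h_4 from -15/8y^3 - 3/2y^2 + 325/8y + 25/4 → 0
  remainder 0.

S(f_1,h_4): lcm = xy^3. S = -2/5xy^2 + 65/3xy + 10/3x - 1/5y^3 - 51/5y^2.
  leading term xy^2: subtract (-1/25y)·f_1 from -2/5xy^2 + 65/3xy + 10/3x - 1/5y^3 - 51/5y^2 → 1637/75xy + 10/3x - 1/5y^3 - 257/25y^2 - 102/25y
  leading term xy: subtract (1637/750)·f_1 from 1637/75xy + 10/3x - 1/5y^3 - 257/25y^2 - 102/25y → -2024/375x - 1/5y^3 - 257/25y^2 + 107/375y + 27829/125
  leading term x: subtract (-253/50)·h_3 from -2024/375x - 1/5y^3 - 257/25y^2 + 107/375y + 27829/125 → -1/5y^3 - 4/25y^2 + 13/3y + 2/3
  leading term y^3: subtract (8/75)·h_4 from -1/5y^3 - 4/25y^2 + 13/3y + 2/3 → 0
  remainder 0.

S(f_2,h_4): lcm = xy^3. S = -22/15xy^2 + 65/3xy + 10/3x - 2y^4 - y^3 + 101/3y^2.
  leading term xy^2: subtract (-11/75y)·f_1 from -22/15xy^2 + 65/3xy + 10/3x - 2y^4 - y^3 + 101/3y^2 → 1669/75xy + 10/3x - 2y^4 - y^3 + 2503/75y^2 - 374/25y
  leading term xy: subtract (1669/750)·f_1 from 1669/75xy + 10/3x - 2y^4 - y^3 + 2503/75y^2 - 374/25y → -696/125x - 2y^4 - y^3 + 2503/75y^2 - 3941/375y + 28373/125
  leading term x: subtract (-261/50)·h_3 from -696/125x - 2y^4 - y^3 + 2503/75y^2 - 3941/375y + 28373/125 → -2y^4 - y^3 + 3286/75y^2 - 19/3y - 2
  leading term y^4: subtract (16/15y)·h_4 from -2y^4 - y^3 + 3286/75y^2 - 19/3y - 2 → 3/5y^3 + 12/25y^2 - 13y - 2
  leading term y^3: subtract (-8/25)·h_4 from 3/5y^3 + 12/25y^2 - 13y - 2 → 0
  remainder 0.

S(h_3,h_4): leading monomials are coprime, so the S-polynomial reduces to 0 (Buchberger's first criterion).
Every S-polynomial of the final basis reduces to 0, so we have a Gröbner basis.
Inter-reduce: drop elements whose leading term is divisible by another's, tail-reduce, and make monic.
Reduced Gröbner basis: {x + 15/8y^2 + 3/4y - 329/8, y^3 + 4/5y^2 - 65/3y - 10/3}.

The lex basis is triangular: the last element involves only y. Solving y^3 + 4/5y^2 - 65/3y - 10/3 = 0 gives y ∈ {-5, 21/10 - sqrt(4569)/30, 21/10 + sqrt(4569)/30}; substituting each value into the earlier elements determines the remaining variables.
  y = -5: the earlier basis element becomes x + 2 = 0, giving x = -2 — point (-2, -5).
  y = 21/10 - sqrt(4569)/30: the earlier basis element becomes x - 1741/80 - 23*sqrt(4569)/80 = 0, giving x = 23*sqrt(4569)/80 + 1741/80 — point (23*sqrt(4569)/80 + 1741/80, 21/10 - sqrt(4569)/30).
  y = 21/10 + sqrt(4569)/30: the earlier basis element becomes x - 1741/80 + 23*sqrt(4569)/80 = 0, giving x = 1741/80 - 23*sqrt(4569)/80 — point (1741/80 - 23*sqrt(4569)/80, 21/10 + sqrt(4569)/30).
Zero-dimensionality of the ideal guarantees finitely many solutions over ℂ.

{(-2, -5), (23*sqrt(4569)/80 + 1741/80, 21/10 - sqrt(4569)/30), (1741/80 - 23*sqrt(4569)/80, 21/10 + sqrt(4569)/30)}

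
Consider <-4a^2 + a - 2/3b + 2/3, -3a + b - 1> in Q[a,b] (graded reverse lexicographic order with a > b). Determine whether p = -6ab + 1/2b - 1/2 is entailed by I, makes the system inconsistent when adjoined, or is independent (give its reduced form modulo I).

First compute the reduced Gröbner basis of I by Buchberger's algorithm.
f_1 = -4a^2 + a - 2/3b + 2/3, LT = a^2.
f_2 = -3a + b - 1, LT = a.

S(f_1,f_2): lcm = a^2. S = 1/3ab - 7/12a + 1/6b - 1/6.
  leading term ab: subtract (-1/9b)·f_2 from 1/3ab - 7/12a + 1/6b - 1/6 → 1/9b^2 - 7/12a + 1/18b - 1/6
  leading term b^2: no divisor's leading term divides it; move 1/9b^2 to the remainder.
  leading term a: subtract (7/36)·f_2 from -7/12a + 1/18b - 1/6 → -5/36b + 1/36
  leading term b: no divisor's leading term divides it; move -5/36b to the remainder.
  leading term 1: no divisor's leading term divides it; move 1/36 to the remainder.
  remainder 1/9b^2 - 5/36b + 1/36 ≠ 0; add h_3 = 1/9b^2 - 5/36b + 1/36 to the basis.

The other S-polynomials (S(f_1,h_3), S(f_2,h_3)) all reduce to 0 modulo the current basis, so we have a Gröbner basis.
Inter-reduce: drop elements whose leading term is divisible by another's, tail-reduce, and make monic.
Reduced Gröbner basis: {b^2 - 5/4b + 1/4, a - 1/3b + 1/3}.
Label its elements g_1 = b^2 - 5/4b + 1/4, g_2 = a - 1/3b + 1/3.

Reduce p = -6ab + 1/2b - 1/2 modulo G:
  leading term ab: subtract (-6b)·g_2 from -6ab + 1/2b - 1/2 → -2b^2 + 5/2b - 1/2
  leading term b^2: subtract (-2)·g_1 from -2b^2 + 5/2b - 1/2 → 0
  normal form = 0.
Since the normal form is 0, p ∈ I.

-6ab + 1/2b - 1/2 lies in I (it reduces to 0).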